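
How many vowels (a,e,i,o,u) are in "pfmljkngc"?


Input: pfmljkngc
Checking each character:
  'p' at position 0: consonant
  'f' at position 1: consonant
  'm' at position 2: consonant
  'l' at position 3: consonant
  'j' at position 4: consonant
  'k' at position 5: consonant
  'n' at position 6: consonant
  'g' at position 7: consonant
  'c' at position 8: consonant
Total vowels: 0

0


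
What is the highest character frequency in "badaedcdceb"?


Input: badaedcdceb
Character counts:
  'a': 2
  'b': 2
  'c': 2
  'd': 3
  'e': 2
Maximum frequency: 3

3


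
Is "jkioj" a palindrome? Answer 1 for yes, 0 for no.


Input: jkioj
Reversed: joikj
  Compare pos 0 ('j') with pos 4 ('j'): match
  Compare pos 1 ('k') with pos 3 ('o'): MISMATCH
Result: not a palindrome

0


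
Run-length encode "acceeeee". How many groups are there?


Input: acceeeee
Scanning for consecutive runs:
  Group 1: 'a' x 1 (positions 0-0)
  Group 2: 'c' x 2 (positions 1-2)
  Group 3: 'e' x 5 (positions 3-7)
Total groups: 3

3


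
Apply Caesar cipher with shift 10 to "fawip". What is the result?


Caesar cipher: shift "fawip" by 10
  'f' (pos 5) + 10 = pos 15 = 'p'
  'a' (pos 0) + 10 = pos 10 = 'k'
  'w' (pos 22) + 10 = pos 6 = 'g'
  'i' (pos 8) + 10 = pos 18 = 's'
  'p' (pos 15) + 10 = pos 25 = 'z'
Result: pkgsz

pkgsz


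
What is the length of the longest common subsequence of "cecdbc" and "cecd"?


LCS of "cecdbc" and "cecd"
DP table:
           c    e    c    d
      0    0    0    0    0
  c   0    1    1    1    1
  e   0    1    2    2    2
  c   0    1    2    3    3
  d   0    1    2    3    4
  b   0    1    2    3    4
  c   0    1    2    3    4
LCS length = dp[6][4] = 4

4


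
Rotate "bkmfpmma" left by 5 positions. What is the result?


Input: "bkmfpmma", rotate left by 5
First 5 characters: "bkmfp"
Remaining characters: "mma"
Concatenate remaining + first: "mma" + "bkmfp" = "mmabkmfp"

mmabkmfp


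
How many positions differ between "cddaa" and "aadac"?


Comparing "cddaa" and "aadac" position by position:
  Position 0: 'c' vs 'a' => DIFFER
  Position 1: 'd' vs 'a' => DIFFER
  Position 2: 'd' vs 'd' => same
  Position 3: 'a' vs 'a' => same
  Position 4: 'a' vs 'c' => DIFFER
Positions that differ: 3

3


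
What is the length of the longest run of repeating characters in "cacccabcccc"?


Input: "cacccabcccc"
Scanning for longest run:
  Position 1 ('a'): new char, reset run to 1
  Position 2 ('c'): new char, reset run to 1
  Position 3 ('c'): continues run of 'c', length=2
  Position 4 ('c'): continues run of 'c', length=3
  Position 5 ('a'): new char, reset run to 1
  Position 6 ('b'): new char, reset run to 1
  Position 7 ('c'): new char, reset run to 1
  Position 8 ('c'): continues run of 'c', length=2
  Position 9 ('c'): continues run of 'c', length=3
  Position 10 ('c'): continues run of 'c', length=4
Longest run: 'c' with length 4

4


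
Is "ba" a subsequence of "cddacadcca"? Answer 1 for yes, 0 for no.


Check if "ba" is a subsequence of "cddacadcca"
Greedy scan:
  Position 0 ('c'): no match needed
  Position 1 ('d'): no match needed
  Position 2 ('d'): no match needed
  Position 3 ('a'): no match needed
  Position 4 ('c'): no match needed
  Position 5 ('a'): no match needed
  Position 6 ('d'): no match needed
  Position 7 ('c'): no match needed
  Position 8 ('c'): no match needed
  Position 9 ('a'): no match needed
Only matched 0/2 characters => not a subsequence

0


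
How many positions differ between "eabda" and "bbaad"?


Comparing "eabda" and "bbaad" position by position:
  Position 0: 'e' vs 'b' => DIFFER
  Position 1: 'a' vs 'b' => DIFFER
  Position 2: 'b' vs 'a' => DIFFER
  Position 3: 'd' vs 'a' => DIFFER
  Position 4: 'a' vs 'd' => DIFFER
Positions that differ: 5

5


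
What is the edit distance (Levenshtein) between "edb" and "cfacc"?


Computing edit distance: "edb" -> "cfacc"
DP table:
           c    f    a    c    c
      0    1    2    3    4    5
  e   1    1    2    3    4    5
  d   2    2    2    3    4    5
  b   3    3    3    3    4    5
Edit distance = dp[3][5] = 5

5


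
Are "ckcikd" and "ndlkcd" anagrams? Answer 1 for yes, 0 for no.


Strings: "ckcikd", "ndlkcd"
Sorted first:  ccdikk
Sorted second: cddkln
Differ at position 1: 'c' vs 'd' => not anagrams

0


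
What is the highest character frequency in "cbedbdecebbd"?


Input: cbedbdecebbd
Character counts:
  'b': 4
  'c': 2
  'd': 3
  'e': 3
Maximum frequency: 4

4


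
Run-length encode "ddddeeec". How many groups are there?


Input: ddddeeec
Scanning for consecutive runs:
  Group 1: 'd' x 4 (positions 0-3)
  Group 2: 'e' x 3 (positions 4-6)
  Group 3: 'c' x 1 (positions 7-7)
Total groups: 3

3


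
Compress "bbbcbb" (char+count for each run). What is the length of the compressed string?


Input: bbbcbb
Runs:
  'b' x 3 => "b3"
  'c' x 1 => "c1"
  'b' x 2 => "b2"
Compressed: "b3c1b2"
Compressed length: 6

6


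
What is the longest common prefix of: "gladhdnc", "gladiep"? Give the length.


Words: gladhdnc, gladiep
  Position 0: all 'g' => match
  Position 1: all 'l' => match
  Position 2: all 'a' => match
  Position 3: all 'd' => match
  Position 4: ('h', 'i') => mismatch, stop
LCP = "glad" (length 4)

4


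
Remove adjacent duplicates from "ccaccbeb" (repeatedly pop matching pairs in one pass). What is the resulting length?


Input: ccaccbeb
Stack-based adjacent duplicate removal:
  Read 'c': push. Stack: c
  Read 'c': matches stack top 'c' => pop. Stack: (empty)
  Read 'a': push. Stack: a
  Read 'c': push. Stack: ac
  Read 'c': matches stack top 'c' => pop. Stack: a
  Read 'b': push. Stack: ab
  Read 'e': push. Stack: abe
  Read 'b': push. Stack: abeb
Final stack: "abeb" (length 4)

4


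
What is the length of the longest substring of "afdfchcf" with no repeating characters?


Input: "afdfchcf"
Sliding window (track last position of each char):
  Position 0 ('a'): window [0,0] length 1 -- new best
  Position 1 ('f'): window [0,1] length 2 -- new best
  Position 2 ('d'): window [0,2] length 3 -- new best
  Position 3 ('f'): repeat (last at 1), move window start to 2
  Position 3 ('f'): window [2,3] length 2
  Position 4 ('c'): window [2,4] length 3
  Position 5 ('h'): window [2,5] length 4 -- new best
  Position 6 ('c'): repeat (last at 4), move window start to 5
  Position 6 ('c'): window [5,6] length 2
  Position 7 ('f'): window [5,7] length 3
Longest substring with no repeats: "dfch" with length 4

4


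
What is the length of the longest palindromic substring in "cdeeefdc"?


Input: "cdeeefdc"
Checking substrings for palindromes:
  [2:5] "eee" (len 3) => palindrome
  [2:4] "ee" (len 2) => palindrome
  [3:5] "ee" (len 2) => palindrome
Longest palindromic substring: "eee" with length 3

3


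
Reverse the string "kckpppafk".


Input: kckpppafk
Reading characters right to left:
  Position 8: 'k'
  Position 7: 'f'
  Position 6: 'a'
  Position 5: 'p'
  Position 4: 'p'
  Position 3: 'p'
  Position 2: 'k'
  Position 1: 'c'
  Position 0: 'k'
Reversed: kfapppkck

kfapppkck


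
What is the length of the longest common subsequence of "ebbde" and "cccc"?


LCS of "ebbde" and "cccc"
DP table:
           c    c    c    c
      0    0    0    0    0
  e   0    0    0    0    0
  b   0    0    0    0    0
  b   0    0    0    0    0
  d   0    0    0    0    0
  e   0    0    0    0    0
LCS length = dp[5][4] = 0

0


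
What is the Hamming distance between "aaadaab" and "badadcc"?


Comparing "aaadaab" and "badadcc" position by position:
  Position 0: 'a' vs 'b' => differ
  Position 1: 'a' vs 'a' => same
  Position 2: 'a' vs 'd' => differ
  Position 3: 'd' vs 'a' => differ
  Position 4: 'a' vs 'd' => differ
  Position 5: 'a' vs 'c' => differ
  Position 6: 'b' vs 'c' => differ
Total differences (Hamming distance): 6

6


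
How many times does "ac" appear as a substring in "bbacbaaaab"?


Searching for "ac" in "bbacbaaaab"
Scanning each position:
  Position 0: "bb" => no
  Position 1: "ba" => no
  Position 2: "ac" => MATCH
  Position 3: "cb" => no
  Position 4: "ba" => no
  Position 5: "aa" => no
  Position 6: "aa" => no
  Position 7: "aa" => no
  Position 8: "ab" => no
Total occurrences: 1

1


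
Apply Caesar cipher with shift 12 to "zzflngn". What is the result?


Caesar cipher: shift "zzflngn" by 12
  'z' (pos 25) + 12 = pos 11 = 'l'
  'z' (pos 25) + 12 = pos 11 = 'l'
  'f' (pos 5) + 12 = pos 17 = 'r'
  'l' (pos 11) + 12 = pos 23 = 'x'
  'n' (pos 13) + 12 = pos 25 = 'z'
  'g' (pos 6) + 12 = pos 18 = 's'
  'n' (pos 13) + 12 = pos 25 = 'z'
Result: llrxzsz

llrxzsz


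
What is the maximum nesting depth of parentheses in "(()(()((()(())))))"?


Input: "(()(()((()(())))))"
Tracking depth:
  Position 0 '(': depth becomes 1
  Position 1 '(': depth becomes 2
  Position 2 ')': depth becomes 1
  Position 3 '(': depth becomes 2
  Position 4 '(': depth becomes 3
  Position 5 ')': depth becomes 2
  Position 6 '(': depth becomes 3
  Position 7 '(': depth becomes 4
  Position 8 '(': depth becomes 5
  Position 9 ')': depth becomes 4
  Position 10 '(': depth becomes 5
  Position 11 '(': depth becomes 6
  Position 12 ')': depth becomes 5
  Position 13 ')': depth becomes 4
  Position 14 ')': depth becomes 3
  Position 15 ')': depth becomes 2
  Position 16 ')': depth becomes 1
  Position 17 ')': depth becomes 0
Maximum depth reached: 6

6


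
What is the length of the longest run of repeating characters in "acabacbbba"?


Input: "acabacbbba"
Scanning for longest run:
  Position 1 ('c'): new char, reset run to 1
  Position 2 ('a'): new char, reset run to 1
  Position 3 ('b'): new char, reset run to 1
  Position 4 ('a'): new char, reset run to 1
  Position 5 ('c'): new char, reset run to 1
  Position 6 ('b'): new char, reset run to 1
  Position 7 ('b'): continues run of 'b', length=2
  Position 8 ('b'): continues run of 'b', length=3
  Position 9 ('a'): new char, reset run to 1
Longest run: 'b' with length 3

3


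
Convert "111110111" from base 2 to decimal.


Input: "111110111" in base 2
Positional expansion:
  Digit '1' (value 1) x 2^8 = 256
  Digit '1' (value 1) x 2^7 = 128
  Digit '1' (value 1) x 2^6 = 64
  Digit '1' (value 1) x 2^5 = 32
  Digit '1' (value 1) x 2^4 = 16
  Digit '0' (value 0) x 2^3 = 0
  Digit '1' (value 1) x 2^2 = 4
  Digit '1' (value 1) x 2^1 = 2
  Digit '1' (value 1) x 2^0 = 1
Sum = 503

503


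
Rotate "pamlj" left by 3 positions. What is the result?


Input: "pamlj", rotate left by 3
First 3 characters: "pam"
Remaining characters: "lj"
Concatenate remaining + first: "lj" + "pam" = "ljpam"

ljpam


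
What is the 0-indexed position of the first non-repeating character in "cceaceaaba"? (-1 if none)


Input: cceaceaaba
Character frequencies:
  'a': 4
  'b': 1
  'c': 3
  'e': 2
Scanning left to right for freq == 1:
  Position 0 ('c'): freq=3, skip
  Position 1 ('c'): freq=3, skip
  Position 2 ('e'): freq=2, skip
  Position 3 ('a'): freq=4, skip
  Position 4 ('c'): freq=3, skip
  Position 5 ('e'): freq=2, skip
  Position 6 ('a'): freq=4, skip
  Position 7 ('a'): freq=4, skip
  Position 8 ('b'): unique! => answer = 8

8


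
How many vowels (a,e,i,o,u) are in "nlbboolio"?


Input: nlbboolio
Checking each character:
  'n' at position 0: consonant
  'l' at position 1: consonant
  'b' at position 2: consonant
  'b' at position 3: consonant
  'o' at position 4: vowel (running total: 1)
  'o' at position 5: vowel (running total: 2)
  'l' at position 6: consonant
  'i' at position 7: vowel (running total: 3)
  'o' at position 8: vowel (running total: 4)
Total vowels: 4

4


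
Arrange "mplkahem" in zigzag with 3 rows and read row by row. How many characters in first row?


Zigzag "mplkahem" into 3 rows:
Placing characters:
  'm' => row 0
  'p' => row 1
  'l' => row 2
  'k' => row 1
  'a' => row 0
  'h' => row 1
  'e' => row 2
  'm' => row 1
Rows:
  Row 0: "ma"
  Row 1: "pkhm"
  Row 2: "le"
First row length: 2

2


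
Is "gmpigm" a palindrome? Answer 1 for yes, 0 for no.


Input: gmpigm
Reversed: mgipmg
  Compare pos 0 ('g') with pos 5 ('m'): MISMATCH
  Compare pos 1 ('m') with pos 4 ('g'): MISMATCH
  Compare pos 2 ('p') with pos 3 ('i'): MISMATCH
Result: not a palindrome

0


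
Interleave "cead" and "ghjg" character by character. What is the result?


Interleaving "cead" and "ghjg":
  Position 0: 'c' from first, 'g' from second => "cg"
  Position 1: 'e' from first, 'h' from second => "eh"
  Position 2: 'a' from first, 'j' from second => "aj"
  Position 3: 'd' from first, 'g' from second => "dg"
Result: cgehajdg

cgehajdg


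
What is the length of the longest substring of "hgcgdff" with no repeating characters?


Input: "hgcgdff"
Sliding window (track last position of each char):
  Position 0 ('h'): window [0,0] length 1 -- new best
  Position 1 ('g'): window [0,1] length 2 -- new best
  Position 2 ('c'): window [0,2] length 3 -- new best
  Position 3 ('g'): repeat (last at 1), move window start to 2
  Position 3 ('g'): window [2,3] length 2
  Position 4 ('d'): window [2,4] length 3
  Position 5 ('f'): window [2,5] length 4 -- new best
  Position 6 ('f'): repeat (last at 5), move window start to 6
  Position 6 ('f'): window [6,6] length 1
Longest substring with no repeats: "cgdf" with length 4

4


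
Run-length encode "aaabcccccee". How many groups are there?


Input: aaabcccccee
Scanning for consecutive runs:
  Group 1: 'a' x 3 (positions 0-2)
  Group 2: 'b' x 1 (positions 3-3)
  Group 3: 'c' x 5 (positions 4-8)
  Group 4: 'e' x 2 (positions 9-10)
Total groups: 4

4


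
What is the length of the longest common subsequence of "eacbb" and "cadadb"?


LCS of "eacbb" and "cadadb"
DP table:
           c    a    d    a    d    b
      0    0    0    0    0    0    0
  e   0    0    0    0    0    0    0
  a   0    0    1    1    1    1    1
  c   0    1    1    1    1    1    1
  b   0    1    1    1    1    1    2
  b   0    1    1    1    1    1    2
LCS length = dp[5][6] = 2

2


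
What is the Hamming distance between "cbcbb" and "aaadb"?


Comparing "cbcbb" and "aaadb" position by position:
  Position 0: 'c' vs 'a' => differ
  Position 1: 'b' vs 'a' => differ
  Position 2: 'c' vs 'a' => differ
  Position 3: 'b' vs 'd' => differ
  Position 4: 'b' vs 'b' => same
Total differences (Hamming distance): 4

4


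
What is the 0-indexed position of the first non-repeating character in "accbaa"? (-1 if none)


Input: accbaa
Character frequencies:
  'a': 3
  'b': 1
  'c': 2
Scanning left to right for freq == 1:
  Position 0 ('a'): freq=3, skip
  Position 1 ('c'): freq=2, skip
  Position 2 ('c'): freq=2, skip
  Position 3 ('b'): unique! => answer = 3

3


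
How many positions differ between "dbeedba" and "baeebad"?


Comparing "dbeedba" and "baeebad" position by position:
  Position 0: 'd' vs 'b' => DIFFER
  Position 1: 'b' vs 'a' => DIFFER
  Position 2: 'e' vs 'e' => same
  Position 3: 'e' vs 'e' => same
  Position 4: 'd' vs 'b' => DIFFER
  Position 5: 'b' vs 'a' => DIFFER
  Position 6: 'a' vs 'd' => DIFFER
Positions that differ: 5

5


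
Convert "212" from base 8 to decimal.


Input: "212" in base 8
Positional expansion:
  Digit '2' (value 2) x 8^2 = 128
  Digit '1' (value 1) x 8^1 = 8
  Digit '2' (value 2) x 8^0 = 2
Sum = 138

138


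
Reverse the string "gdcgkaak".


Input: gdcgkaak
Reading characters right to left:
  Position 7: 'k'
  Position 6: 'a'
  Position 5: 'a'
  Position 4: 'k'
  Position 3: 'g'
  Position 2: 'c'
  Position 1: 'd'
  Position 0: 'g'
Reversed: kaakgcdg

kaakgcdg


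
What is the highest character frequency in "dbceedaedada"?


Input: dbceedaedada
Character counts:
  'a': 3
  'b': 1
  'c': 1
  'd': 4
  'e': 3
Maximum frequency: 4

4


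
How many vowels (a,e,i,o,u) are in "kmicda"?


Input: kmicda
Checking each character:
  'k' at position 0: consonant
  'm' at position 1: consonant
  'i' at position 2: vowel (running total: 1)
  'c' at position 3: consonant
  'd' at position 4: consonant
  'a' at position 5: vowel (running total: 2)
Total vowels: 2

2


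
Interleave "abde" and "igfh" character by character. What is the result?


Interleaving "abde" and "igfh":
  Position 0: 'a' from first, 'i' from second => "ai"
  Position 1: 'b' from first, 'g' from second => "bg"
  Position 2: 'd' from first, 'f' from second => "df"
  Position 3: 'e' from first, 'h' from second => "eh"
Result: aibgdfeh

aibgdfeh


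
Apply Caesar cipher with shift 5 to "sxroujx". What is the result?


Caesar cipher: shift "sxroujx" by 5
  's' (pos 18) + 5 = pos 23 = 'x'
  'x' (pos 23) + 5 = pos 2 = 'c'
  'r' (pos 17) + 5 = pos 22 = 'w'
  'o' (pos 14) + 5 = pos 19 = 't'
  'u' (pos 20) + 5 = pos 25 = 'z'
  'j' (pos 9) + 5 = pos 14 = 'o'
  'x' (pos 23) + 5 = pos 2 = 'c'
Result: xcwtzoc

xcwtzoc


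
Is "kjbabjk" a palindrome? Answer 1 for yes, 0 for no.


Input: kjbabjk
Reversed: kjbabjk
  Compare pos 0 ('k') with pos 6 ('k'): match
  Compare pos 1 ('j') with pos 5 ('j'): match
  Compare pos 2 ('b') with pos 4 ('b'): match
Result: palindrome

1


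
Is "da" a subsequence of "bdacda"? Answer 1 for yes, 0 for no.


Check if "da" is a subsequence of "bdacda"
Greedy scan:
  Position 0 ('b'): no match needed
  Position 1 ('d'): matches sub[0] = 'd'
  Position 2 ('a'): matches sub[1] = 'a'
  Position 3 ('c'): no match needed
  Position 4 ('d'): no match needed
  Position 5 ('a'): no match needed
All 2 characters matched => is a subsequence

1


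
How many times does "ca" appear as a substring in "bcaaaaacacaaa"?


Searching for "ca" in "bcaaaaacacaaa"
Scanning each position:
  Position 0: "bc" => no
  Position 1: "ca" => MATCH
  Position 2: "aa" => no
  Position 3: "aa" => no
  Position 4: "aa" => no
  Position 5: "aa" => no
  Position 6: "ac" => no
  Position 7: "ca" => MATCH
  Position 8: "ac" => no
  Position 9: "ca" => MATCH
  Position 10: "aa" => no
  Position 11: "aa" => no
Total occurrences: 3

3


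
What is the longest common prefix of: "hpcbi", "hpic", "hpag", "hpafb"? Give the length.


Words: hpcbi, hpic, hpag, hpafb
  Position 0: all 'h' => match
  Position 1: all 'p' => match
  Position 2: ('c', 'i', 'a', 'a') => mismatch, stop
LCP = "hp" (length 2)

2


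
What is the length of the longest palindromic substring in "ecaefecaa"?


Input: "ecaefecaa"
Checking substrings for palindromes:
  [3:6] "efe" (len 3) => palindrome
  [7:9] "aa" (len 2) => palindrome
Longest palindromic substring: "efe" with length 3

3


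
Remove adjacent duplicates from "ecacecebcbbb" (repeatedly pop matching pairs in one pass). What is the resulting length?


Input: ecacecebcbbb
Stack-based adjacent duplicate removal:
  Read 'e': push. Stack: e
  Read 'c': push. Stack: ec
  Read 'a': push. Stack: eca
  Read 'c': push. Stack: ecac
  Read 'e': push. Stack: ecace
  Read 'c': push. Stack: ecacec
  Read 'e': push. Stack: ecacece
  Read 'b': push. Stack: ecaceceb
  Read 'c': push. Stack: ecacecebc
  Read 'b': push. Stack: ecacecebcb
  Read 'b': matches stack top 'b' => pop. Stack: ecacecebc
  Read 'b': push. Stack: ecacecebcb
Final stack: "ecacecebcb" (length 10)

10


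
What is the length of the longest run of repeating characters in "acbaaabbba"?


Input: "acbaaabbba"
Scanning for longest run:
  Position 1 ('c'): new char, reset run to 1
  Position 2 ('b'): new char, reset run to 1
  Position 3 ('a'): new char, reset run to 1
  Position 4 ('a'): continues run of 'a', length=2
  Position 5 ('a'): continues run of 'a', length=3
  Position 6 ('b'): new char, reset run to 1
  Position 7 ('b'): continues run of 'b', length=2
  Position 8 ('b'): continues run of 'b', length=3
  Position 9 ('a'): new char, reset run to 1
Longest run: 'a' with length 3

3


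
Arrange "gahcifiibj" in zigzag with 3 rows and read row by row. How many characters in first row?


Zigzag "gahcifiibj" into 3 rows:
Placing characters:
  'g' => row 0
  'a' => row 1
  'h' => row 2
  'c' => row 1
  'i' => row 0
  'f' => row 1
  'i' => row 2
  'i' => row 1
  'b' => row 0
  'j' => row 1
Rows:
  Row 0: "gib"
  Row 1: "acfij"
  Row 2: "hi"
First row length: 3

3


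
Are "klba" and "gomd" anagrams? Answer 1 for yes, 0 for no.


Strings: "klba", "gomd"
Sorted first:  abkl
Sorted second: dgmo
Differ at position 0: 'a' vs 'd' => not anagrams

0


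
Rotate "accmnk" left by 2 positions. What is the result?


Input: "accmnk", rotate left by 2
First 2 characters: "ac"
Remaining characters: "cmnk"
Concatenate remaining + first: "cmnk" + "ac" = "cmnkac"

cmnkac


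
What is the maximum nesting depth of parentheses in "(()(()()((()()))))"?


Input: "(()(()()((()()))))"
Tracking depth:
  Position 0 '(': depth becomes 1
  Position 1 '(': depth becomes 2
  Position 2 ')': depth becomes 1
  Position 3 '(': depth becomes 2
  Position 4 '(': depth becomes 3
  Position 5 ')': depth becomes 2
  Position 6 '(': depth becomes 3
  Position 7 ')': depth becomes 2
  Position 8 '(': depth becomes 3
  Position 9 '(': depth becomes 4
  Position 10 '(': depth becomes 5
  Position 11 ')': depth becomes 4
  Position 12 '(': depth becomes 5
  Position 13 ')': depth becomes 4
  Position 14 ')': depth becomes 3
  Position 15 ')': depth becomes 2
  Position 16 ')': depth becomes 1
  Position 17 ')': depth becomes 0
Maximum depth reached: 5

5


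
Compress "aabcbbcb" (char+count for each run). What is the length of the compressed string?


Input: aabcbbcb
Runs:
  'a' x 2 => "a2"
  'b' x 1 => "b1"
  'c' x 1 => "c1"
  'b' x 2 => "b2"
  'c' x 1 => "c1"
  'b' x 1 => "b1"
Compressed: "a2b1c1b2c1b1"
Compressed length: 12

12


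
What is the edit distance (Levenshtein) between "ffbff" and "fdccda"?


Computing edit distance: "ffbff" -> "fdccda"
DP table:
           f    d    c    c    d    a
      0    1    2    3    4    5    6
  f   1    0    1    2    3    4    5
  f   2    1    1    2    3    4    5
  b   3    2    2    2    3    4    5
  f   4    3    3    3    3    4    5
  f   5    4    4    4    4    4    5
Edit distance = dp[5][6] = 5

5


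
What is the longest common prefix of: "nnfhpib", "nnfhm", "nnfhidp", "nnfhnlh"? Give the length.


Words: nnfhpib, nnfhm, nnfhidp, nnfhnlh
  Position 0: all 'n' => match
  Position 1: all 'n' => match
  Position 2: all 'f' => match
  Position 3: all 'h' => match
  Position 4: ('p', 'm', 'i', 'n') => mismatch, stop
LCP = "nnfh" (length 4)

4


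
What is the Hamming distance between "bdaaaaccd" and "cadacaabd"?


Comparing "bdaaaaccd" and "cadacaabd" position by position:
  Position 0: 'b' vs 'c' => differ
  Position 1: 'd' vs 'a' => differ
  Position 2: 'a' vs 'd' => differ
  Position 3: 'a' vs 'a' => same
  Position 4: 'a' vs 'c' => differ
  Position 5: 'a' vs 'a' => same
  Position 6: 'c' vs 'a' => differ
  Position 7: 'c' vs 'b' => differ
  Position 8: 'd' vs 'd' => same
Total differences (Hamming distance): 6

6


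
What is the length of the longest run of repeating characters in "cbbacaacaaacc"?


Input: "cbbacaacaaacc"
Scanning for longest run:
  Position 1 ('b'): new char, reset run to 1
  Position 2 ('b'): continues run of 'b', length=2
  Position 3 ('a'): new char, reset run to 1
  Position 4 ('c'): new char, reset run to 1
  Position 5 ('a'): new char, reset run to 1
  Position 6 ('a'): continues run of 'a', length=2
  Position 7 ('c'): new char, reset run to 1
  Position 8 ('a'): new char, reset run to 1
  Position 9 ('a'): continues run of 'a', length=2
  Position 10 ('a'): continues run of 'a', length=3
  Position 11 ('c'): new char, reset run to 1
  Position 12 ('c'): continues run of 'c', length=2
Longest run: 'a' with length 3

3


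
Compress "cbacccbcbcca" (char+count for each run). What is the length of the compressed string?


Input: cbacccbcbcca
Runs:
  'c' x 1 => "c1"
  'b' x 1 => "b1"
  'a' x 1 => "a1"
  'c' x 3 => "c3"
  'b' x 1 => "b1"
  'c' x 1 => "c1"
  'b' x 1 => "b1"
  'c' x 2 => "c2"
  'a' x 1 => "a1"
Compressed: "c1b1a1c3b1c1b1c2a1"
Compressed length: 18

18


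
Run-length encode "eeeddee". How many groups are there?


Input: eeeddee
Scanning for consecutive runs:
  Group 1: 'e' x 3 (positions 0-2)
  Group 2: 'd' x 2 (positions 3-4)
  Group 3: 'e' x 2 (positions 5-6)
Total groups: 3

3


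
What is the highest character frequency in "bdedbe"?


Input: bdedbe
Character counts:
  'b': 2
  'd': 2
  'e': 2
Maximum frequency: 2

2


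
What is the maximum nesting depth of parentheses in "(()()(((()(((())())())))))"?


Input: "(()()(((()(((())())())))))"
Tracking depth:
  Position 0 '(': depth becomes 1
  Position 1 '(': depth becomes 2
  Position 2 ')': depth becomes 1
  Position 3 '(': depth becomes 2
  Position 4 ')': depth becomes 1
  Position 5 '(': depth becomes 2
  Position 6 '(': depth becomes 3
  Position 7 '(': depth becomes 4
  Position 8 '(': depth becomes 5
  Position 9 ')': depth becomes 4
  Position 10 '(': depth becomes 5
  Position 11 '(': depth becomes 6
  Position 12 '(': depth becomes 7
  Position 13 '(': depth becomes 8
  Position 14 ')': depth becomes 7
  Position 15 ')': depth becomes 6
  Position 16 '(': depth becomes 7
  Position 17 ')': depth becomes 6
  Position 18 ')': depth becomes 5
  Position 19 '(': depth becomes 6
  Position 20 ')': depth becomes 5
  Position 21 ')': depth becomes 4
  Position 22 ')': depth becomes 3
  Position 23 ')': depth becomes 2
  Position 24 ')': depth becomes 1
  Position 25 ')': depth becomes 0
Maximum depth reached: 8

8


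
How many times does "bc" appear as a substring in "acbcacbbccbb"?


Searching for "bc" in "acbcacbbccbb"
Scanning each position:
  Position 0: "ac" => no
  Position 1: "cb" => no
  Position 2: "bc" => MATCH
  Position 3: "ca" => no
  Position 4: "ac" => no
  Position 5: "cb" => no
  Position 6: "bb" => no
  Position 7: "bc" => MATCH
  Position 8: "cc" => no
  Position 9: "cb" => no
  Position 10: "bb" => no
Total occurrences: 2

2


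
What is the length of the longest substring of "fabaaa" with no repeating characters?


Input: "fabaaa"
Sliding window (track last position of each char):
  Position 0 ('f'): window [0,0] length 1 -- new best
  Position 1 ('a'): window [0,1] length 2 -- new best
  Position 2 ('b'): window [0,2] length 3 -- new best
  Position 3 ('a'): repeat (last at 1), move window start to 2
  Position 3 ('a'): window [2,3] length 2
  Position 4 ('a'): repeat (last at 3), move window start to 4
  Position 4 ('a'): window [4,4] length 1
  Position 5 ('a'): repeat (last at 4), move window start to 5
  Position 5 ('a'): window [5,5] length 1
Longest substring with no repeats: "fab" with length 3

3


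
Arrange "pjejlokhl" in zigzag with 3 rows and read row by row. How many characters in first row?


Zigzag "pjejlokhl" into 3 rows:
Placing characters:
  'p' => row 0
  'j' => row 1
  'e' => row 2
  'j' => row 1
  'l' => row 0
  'o' => row 1
  'k' => row 2
  'h' => row 1
  'l' => row 0
Rows:
  Row 0: "pll"
  Row 1: "jjoh"
  Row 2: "ek"
First row length: 3

3


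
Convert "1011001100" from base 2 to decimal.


Input: "1011001100" in base 2
Positional expansion:
  Digit '1' (value 1) x 2^9 = 512
  Digit '0' (value 0) x 2^8 = 0
  Digit '1' (value 1) x 2^7 = 128
  Digit '1' (value 1) x 2^6 = 64
  Digit '0' (value 0) x 2^5 = 0
  Digit '0' (value 0) x 2^4 = 0
  Digit '1' (value 1) x 2^3 = 8
  Digit '1' (value 1) x 2^2 = 4
  Digit '0' (value 0) x 2^1 = 0
  Digit '0' (value 0) x 2^0 = 0
Sum = 716

716


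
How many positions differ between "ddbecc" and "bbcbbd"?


Comparing "ddbecc" and "bbcbbd" position by position:
  Position 0: 'd' vs 'b' => DIFFER
  Position 1: 'd' vs 'b' => DIFFER
  Position 2: 'b' vs 'c' => DIFFER
  Position 3: 'e' vs 'b' => DIFFER
  Position 4: 'c' vs 'b' => DIFFER
  Position 5: 'c' vs 'd' => DIFFER
Positions that differ: 6

6


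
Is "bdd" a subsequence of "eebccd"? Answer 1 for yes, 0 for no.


Check if "bdd" is a subsequence of "eebccd"
Greedy scan:
  Position 0 ('e'): no match needed
  Position 1 ('e'): no match needed
  Position 2 ('b'): matches sub[0] = 'b'
  Position 3 ('c'): no match needed
  Position 4 ('c'): no match needed
  Position 5 ('d'): matches sub[1] = 'd'
Only matched 2/3 characters => not a subsequence

0


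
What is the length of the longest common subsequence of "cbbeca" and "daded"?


LCS of "cbbeca" and "daded"
DP table:
           d    a    d    e    d
      0    0    0    0    0    0
  c   0    0    0    0    0    0
  b   0    0    0    0    0    0
  b   0    0    0    0    0    0
  e   0    0    0    0    1    1
  c   0    0    0    0    1    1
  a   0    0    1    1    1    1
LCS length = dp[6][5] = 1

1


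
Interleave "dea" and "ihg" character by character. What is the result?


Interleaving "dea" and "ihg":
  Position 0: 'd' from first, 'i' from second => "di"
  Position 1: 'e' from first, 'h' from second => "eh"
  Position 2: 'a' from first, 'g' from second => "ag"
Result: diehag

diehag


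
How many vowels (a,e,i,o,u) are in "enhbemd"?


Input: enhbemd
Checking each character:
  'e' at position 0: vowel (running total: 1)
  'n' at position 1: consonant
  'h' at position 2: consonant
  'b' at position 3: consonant
  'e' at position 4: vowel (running total: 2)
  'm' at position 5: consonant
  'd' at position 6: consonant
Total vowels: 2

2


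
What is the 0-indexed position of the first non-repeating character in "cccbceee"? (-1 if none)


Input: cccbceee
Character frequencies:
  'b': 1
  'c': 4
  'e': 3
Scanning left to right for freq == 1:
  Position 0 ('c'): freq=4, skip
  Position 1 ('c'): freq=4, skip
  Position 2 ('c'): freq=4, skip
  Position 3 ('b'): unique! => answer = 3

3


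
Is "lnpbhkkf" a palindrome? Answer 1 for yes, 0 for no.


Input: lnpbhkkf
Reversed: fkkhbpnl
  Compare pos 0 ('l') with pos 7 ('f'): MISMATCH
  Compare pos 1 ('n') with pos 6 ('k'): MISMATCH
  Compare pos 2 ('p') with pos 5 ('k'): MISMATCH
  Compare pos 3 ('b') with pos 4 ('h'): MISMATCH
Result: not a palindrome

0


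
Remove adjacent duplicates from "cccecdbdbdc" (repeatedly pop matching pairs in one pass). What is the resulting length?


Input: cccecdbdbdc
Stack-based adjacent duplicate removal:
  Read 'c': push. Stack: c
  Read 'c': matches stack top 'c' => pop. Stack: (empty)
  Read 'c': push. Stack: c
  Read 'e': push. Stack: ce
  Read 'c': push. Stack: cec
  Read 'd': push. Stack: cecd
  Read 'b': push. Stack: cecdb
  Read 'd': push. Stack: cecdbd
  Read 'b': push. Stack: cecdbdb
  Read 'd': push. Stack: cecdbdbd
  Read 'c': push. Stack: cecdbdbdc
Final stack: "cecdbdbdc" (length 9)

9


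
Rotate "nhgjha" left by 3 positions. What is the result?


Input: "nhgjha", rotate left by 3
First 3 characters: "nhg"
Remaining characters: "jha"
Concatenate remaining + first: "jha" + "nhg" = "jhanhg"

jhanhg


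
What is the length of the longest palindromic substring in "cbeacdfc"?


Input: "cbeacdfc"
Checking substrings for palindromes:
  No multi-char palindromic substrings found
Longest palindromic substring: "c" with length 1

1


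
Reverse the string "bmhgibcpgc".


Input: bmhgibcpgc
Reading characters right to left:
  Position 9: 'c'
  Position 8: 'g'
  Position 7: 'p'
  Position 6: 'c'
  Position 5: 'b'
  Position 4: 'i'
  Position 3: 'g'
  Position 2: 'h'
  Position 1: 'm'
  Position 0: 'b'
Reversed: cgpcbighmb

cgpcbighmb


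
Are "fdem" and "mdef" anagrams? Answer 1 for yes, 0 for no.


Strings: "fdem", "mdef"
Sorted first:  defm
Sorted second: defm
Sorted forms match => anagrams

1


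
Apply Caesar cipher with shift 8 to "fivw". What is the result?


Caesar cipher: shift "fivw" by 8
  'f' (pos 5) + 8 = pos 13 = 'n'
  'i' (pos 8) + 8 = pos 16 = 'q'
  'v' (pos 21) + 8 = pos 3 = 'd'
  'w' (pos 22) + 8 = pos 4 = 'e'
Result: nqde

nqde


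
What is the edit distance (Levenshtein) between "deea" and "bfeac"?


Computing edit distance: "deea" -> "bfeac"
DP table:
           b    f    e    a    c
      0    1    2    3    4    5
  d   1    1    2    3    4    5
  e   2    2    2    2    3    4
  e   3    3    3    2    3    4
  a   4    4    4    3    2    3
Edit distance = dp[4][5] = 3

3


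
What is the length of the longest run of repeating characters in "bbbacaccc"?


Input: "bbbacaccc"
Scanning for longest run:
  Position 1 ('b'): continues run of 'b', length=2
  Position 2 ('b'): continues run of 'b', length=3
  Position 3 ('a'): new char, reset run to 1
  Position 4 ('c'): new char, reset run to 1
  Position 5 ('a'): new char, reset run to 1
  Position 6 ('c'): new char, reset run to 1
  Position 7 ('c'): continues run of 'c', length=2
  Position 8 ('c'): continues run of 'c', length=3
Longest run: 'b' with length 3

3


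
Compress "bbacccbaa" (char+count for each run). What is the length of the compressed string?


Input: bbacccbaa
Runs:
  'b' x 2 => "b2"
  'a' x 1 => "a1"
  'c' x 3 => "c3"
  'b' x 1 => "b1"
  'a' x 2 => "a2"
Compressed: "b2a1c3b1a2"
Compressed length: 10

10


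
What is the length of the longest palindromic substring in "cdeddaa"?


Input: "cdeddaa"
Checking substrings for palindromes:
  [1:4] "ded" (len 3) => palindrome
  [3:5] "dd" (len 2) => palindrome
  [5:7] "aa" (len 2) => palindrome
Longest palindromic substring: "ded" with length 3

3


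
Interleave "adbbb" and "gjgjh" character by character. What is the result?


Interleaving "adbbb" and "gjgjh":
  Position 0: 'a' from first, 'g' from second => "ag"
  Position 1: 'd' from first, 'j' from second => "dj"
  Position 2: 'b' from first, 'g' from second => "bg"
  Position 3: 'b' from first, 'j' from second => "bj"
  Position 4: 'b' from first, 'h' from second => "bh"
Result: agdjbgbjbh

agdjbgbjbh


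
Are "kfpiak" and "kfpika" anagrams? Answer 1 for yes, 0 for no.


Strings: "kfpiak", "kfpika"
Sorted first:  afikkp
Sorted second: afikkp
Sorted forms match => anagrams

1


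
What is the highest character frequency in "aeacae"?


Input: aeacae
Character counts:
  'a': 3
  'c': 1
  'e': 2
Maximum frequency: 3

3


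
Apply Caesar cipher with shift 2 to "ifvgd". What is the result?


Caesar cipher: shift "ifvgd" by 2
  'i' (pos 8) + 2 = pos 10 = 'k'
  'f' (pos 5) + 2 = pos 7 = 'h'
  'v' (pos 21) + 2 = pos 23 = 'x'
  'g' (pos 6) + 2 = pos 8 = 'i'
  'd' (pos 3) + 2 = pos 5 = 'f'
Result: khxif

khxif


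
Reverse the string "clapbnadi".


Input: clapbnadi
Reading characters right to left:
  Position 8: 'i'
  Position 7: 'd'
  Position 6: 'a'
  Position 5: 'n'
  Position 4: 'b'
  Position 3: 'p'
  Position 2: 'a'
  Position 1: 'l'
  Position 0: 'c'
Reversed: idanbpalc

idanbpalc


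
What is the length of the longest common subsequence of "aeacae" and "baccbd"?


LCS of "aeacae" and "baccbd"
DP table:
           b    a    c    c    b    d
      0    0    0    0    0    0    0
  a   0    0    1    1    1    1    1
  e   0    0    1    1    1    1    1
  a   0    0    1    1    1    1    1
  c   0    0    1    2    2    2    2
  a   0    0    1    2    2    2    2
  e   0    0    1    2    2    2    2
LCS length = dp[6][6] = 2

2


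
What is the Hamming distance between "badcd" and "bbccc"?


Comparing "badcd" and "bbccc" position by position:
  Position 0: 'b' vs 'b' => same
  Position 1: 'a' vs 'b' => differ
  Position 2: 'd' vs 'c' => differ
  Position 3: 'c' vs 'c' => same
  Position 4: 'd' vs 'c' => differ
Total differences (Hamming distance): 3

3


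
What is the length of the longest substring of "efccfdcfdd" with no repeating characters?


Input: "efccfdcfdd"
Sliding window (track last position of each char):
  Position 0 ('e'): window [0,0] length 1 -- new best
  Position 1 ('f'): window [0,1] length 2 -- new best
  Position 2 ('c'): window [0,2] length 3 -- new best
  Position 3 ('c'): repeat (last at 2), move window start to 3
  Position 3 ('c'): window [3,3] length 1
  Position 4 ('f'): window [3,4] length 2
  Position 5 ('d'): window [3,5] length 3
  Position 6 ('c'): repeat (last at 3), move window start to 4
  Position 6 ('c'): window [4,6] length 3
  Position 7 ('f'): repeat (last at 4), move window start to 5
  Position 7 ('f'): window [5,7] length 3
  Position 8 ('d'): repeat (last at 5), move window start to 6
  Position 8 ('d'): window [6,8] length 3
  Position 9 ('d'): repeat (last at 8), move window start to 9
  Position 9 ('d'): window [9,9] length 1
Longest substring with no repeats: "efc" with length 3

3


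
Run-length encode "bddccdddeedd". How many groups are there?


Input: bddccdddeedd
Scanning for consecutive runs:
  Group 1: 'b' x 1 (positions 0-0)
  Group 2: 'd' x 2 (positions 1-2)
  Group 3: 'c' x 2 (positions 3-4)
  Group 4: 'd' x 3 (positions 5-7)
  Group 5: 'e' x 2 (positions 8-9)
  Group 6: 'd' x 2 (positions 10-11)
Total groups: 6

6


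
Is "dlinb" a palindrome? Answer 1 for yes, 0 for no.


Input: dlinb
Reversed: bnild
  Compare pos 0 ('d') with pos 4 ('b'): MISMATCH
  Compare pos 1 ('l') with pos 3 ('n'): MISMATCH
Result: not a palindrome

0


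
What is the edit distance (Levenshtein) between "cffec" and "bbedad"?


Computing edit distance: "cffec" -> "bbedad"
DP table:
           b    b    e    d    a    d
      0    1    2    3    4    5    6
  c   1    1    2    3    4    5    6
  f   2    2    2    3    4    5    6
  f   3    3    3    3    4    5    6
  e   4    4    4    3    4    5    6
  c   5    5    5    4    4    5    6
Edit distance = dp[5][6] = 6

6


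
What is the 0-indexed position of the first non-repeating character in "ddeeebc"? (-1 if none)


Input: ddeeebc
Character frequencies:
  'b': 1
  'c': 1
  'd': 2
  'e': 3
Scanning left to right for freq == 1:
  Position 0 ('d'): freq=2, skip
  Position 1 ('d'): freq=2, skip
  Position 2 ('e'): freq=3, skip
  Position 3 ('e'): freq=3, skip
  Position 4 ('e'): freq=3, skip
  Position 5 ('b'): unique! => answer = 5

5


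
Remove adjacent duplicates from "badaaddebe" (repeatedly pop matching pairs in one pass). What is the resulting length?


Input: badaaddebe
Stack-based adjacent duplicate removal:
  Read 'b': push. Stack: b
  Read 'a': push. Stack: ba
  Read 'd': push. Stack: bad
  Read 'a': push. Stack: bada
  Read 'a': matches stack top 'a' => pop. Stack: bad
  Read 'd': matches stack top 'd' => pop. Stack: ba
  Read 'd': push. Stack: bad
  Read 'e': push. Stack: bade
  Read 'b': push. Stack: badeb
  Read 'e': push. Stack: badebe
Final stack: "badebe" (length 6)

6


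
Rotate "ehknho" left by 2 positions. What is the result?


Input: "ehknho", rotate left by 2
First 2 characters: "eh"
Remaining characters: "knho"
Concatenate remaining + first: "knho" + "eh" = "knhoeh"

knhoeh


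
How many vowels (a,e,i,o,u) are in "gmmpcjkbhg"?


Input: gmmpcjkbhg
Checking each character:
  'g' at position 0: consonant
  'm' at position 1: consonant
  'm' at position 2: consonant
  'p' at position 3: consonant
  'c' at position 4: consonant
  'j' at position 5: consonant
  'k' at position 6: consonant
  'b' at position 7: consonant
  'h' at position 8: consonant
  'g' at position 9: consonant
Total vowels: 0

0


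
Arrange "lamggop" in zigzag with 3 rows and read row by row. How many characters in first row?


Zigzag "lamggop" into 3 rows:
Placing characters:
  'l' => row 0
  'a' => row 1
  'm' => row 2
  'g' => row 1
  'g' => row 0
  'o' => row 1
  'p' => row 2
Rows:
  Row 0: "lg"
  Row 1: "ago"
  Row 2: "mp"
First row length: 2

2


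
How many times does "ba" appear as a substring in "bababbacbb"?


Searching for "ba" in "bababbacbb"
Scanning each position:
  Position 0: "ba" => MATCH
  Position 1: "ab" => no
  Position 2: "ba" => MATCH
  Position 3: "ab" => no
  Position 4: "bb" => no
  Position 5: "ba" => MATCH
  Position 6: "ac" => no
  Position 7: "cb" => no
  Position 8: "bb" => no
Total occurrences: 3

3


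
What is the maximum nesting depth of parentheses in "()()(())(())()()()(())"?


Input: "()()(())(())()()()(())"
Tracking depth:
  Position 0 '(': depth becomes 1
  Position 1 ')': depth becomes 0
  Position 2 '(': depth becomes 1
  Position 3 ')': depth becomes 0
  Position 4 '(': depth becomes 1
  Position 5 '(': depth becomes 2
  Position 6 ')': depth becomes 1
  Position 7 ')': depth becomes 0
  Position 8 '(': depth becomes 1
  Position 9 '(': depth becomes 2
  Position 10 ')': depth becomes 1
  Position 11 ')': depth becomes 0
  Position 12 '(': depth becomes 1
  Position 13 ')': depth becomes 0
  Position 14 '(': depth becomes 1
  Position 15 ')': depth becomes 0
  Position 16 '(': depth becomes 1
  Position 17 ')': depth becomes 0
  Position 18 '(': depth becomes 1
  Position 19 '(': depth becomes 2
  Position 20 ')': depth becomes 1
  Position 21 ')': depth becomes 0
Maximum depth reached: 2

2
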